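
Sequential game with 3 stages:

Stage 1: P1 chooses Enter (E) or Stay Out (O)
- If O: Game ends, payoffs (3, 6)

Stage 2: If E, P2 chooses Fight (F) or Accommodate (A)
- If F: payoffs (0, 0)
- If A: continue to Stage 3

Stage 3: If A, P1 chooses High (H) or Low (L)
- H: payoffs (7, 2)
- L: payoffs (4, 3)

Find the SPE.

SPE: (E, A, H); Outcome (7, 2)

Work:
Stage 3: P1 chooses H (7 vs 4)
Stage 2: P2: F->0, A->2 (anticipating H). Choose A
Stage 1: P1: O->3, E->7 (anticipating A, H). Choose E
SPE path: E -> A -> H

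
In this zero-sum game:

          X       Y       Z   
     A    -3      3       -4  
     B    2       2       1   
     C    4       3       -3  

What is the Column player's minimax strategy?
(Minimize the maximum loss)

Column should play Z, value = 1

Work:
Column player minimizes Row's maximum payoff:
Column X: max payoff to Row = 4
Column Y: max payoff to Row = 3
Column Z: max payoff to Row = 1
Minimum is 1, achieved by column Z.
Minimax strategy: Z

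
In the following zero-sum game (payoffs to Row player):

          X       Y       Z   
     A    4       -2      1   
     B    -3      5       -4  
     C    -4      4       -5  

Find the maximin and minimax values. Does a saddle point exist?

Maximin = -2, Minimax = 1, Saddle: False

Work:
Row minimums: [-2, -4, -5] → maximin = -2
Column maximums: [4, 5, 1] → minimax = 1
No saddle point (maximin ≠ minimax). Mixed strategy needed.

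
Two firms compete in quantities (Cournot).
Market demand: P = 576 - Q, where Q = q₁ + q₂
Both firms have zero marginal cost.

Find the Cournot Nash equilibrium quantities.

q₁* = q₂* = 192.0; P* = 192.0

Work:
Profit: π_i = P·q_i = (a - q_i - q_j)·q_i
FOC: ∂π_i/∂q_i = a - 2q_i - q_j = 0
Reaction function: q_i = (576 - q_j)/2
Symmetry: q* = 576/3 = 192.0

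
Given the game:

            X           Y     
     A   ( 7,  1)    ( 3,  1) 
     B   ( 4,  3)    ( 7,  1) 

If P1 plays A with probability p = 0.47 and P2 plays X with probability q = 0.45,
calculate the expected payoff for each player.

E[P1] = 5.2505, E[P2] = 1.477

Work:
E[P1] = p·q·π₁(A,X) + p·(1-q)·π₁(A,Y) + (1-p)·q·π₁(B,X) + (1-p)·(1-q)·π₁(B,Y)
= 0.47·0.45·7 + 0.47·0.55·3 + 0.53·0.45·4 + 0.53·0.55·7
= 5.2505

E[P2] = 1.477 (similar calculation)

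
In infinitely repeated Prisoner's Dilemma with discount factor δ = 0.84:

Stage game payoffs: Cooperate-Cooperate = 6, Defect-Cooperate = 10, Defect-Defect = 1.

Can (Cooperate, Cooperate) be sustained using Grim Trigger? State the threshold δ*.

δ* = 0.4444; since δ = 0.84 ≥ 0.4444, cooperation can be sustained

Work:
For Grim Trigger:
Cooperate forever: 6/(1-δ)
Defect then punished: 10 + 1·δ/(1-δ)
Need: 6/(1-δ) ≥ 10 + 1·δ/(1-δ)
Solving: δ ≥ (T-R)/(T-P) = (10-6)/(10-1) = 0.4444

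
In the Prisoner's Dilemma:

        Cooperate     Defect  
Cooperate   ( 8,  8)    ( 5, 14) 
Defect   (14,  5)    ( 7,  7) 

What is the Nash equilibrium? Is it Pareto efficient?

(Defect, Defect) is NE; not Pareto efficient

Work:
Defect dominates Cooperate for both players:
If P2 cooperates: Defect (14) > Cooperate (8)
If P2 defects: Defect (7) > Cooperate (5)
NE: (Defect, Defect) with payoff (7, 7)
But (Cooperate, Cooperate) = (8, 8) Pareto dominates (7, 7)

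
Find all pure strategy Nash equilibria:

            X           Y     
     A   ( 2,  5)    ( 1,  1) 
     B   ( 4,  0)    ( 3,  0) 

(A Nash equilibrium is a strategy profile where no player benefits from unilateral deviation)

Nash equilibrium: (B, X), (B, Y)

Work:
Best responses:
  P1 vs X: payoffs [2, 4] → best response B (payoff 4)
  P1 vs Y: payoffs [1, 3] → best response B (payoff 3)
  P2 vs A: payoffs [5, 1] → best response X (payoff 5)
  P2 vs B: payoffs [0, 0] → best response X/Y (payoff 0)
Mutual best responses: (B,X), (B,Y) → Nash equilibria.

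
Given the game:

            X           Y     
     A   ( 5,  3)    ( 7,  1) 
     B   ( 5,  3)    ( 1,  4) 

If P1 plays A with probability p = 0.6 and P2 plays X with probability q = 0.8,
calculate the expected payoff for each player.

E[P1] = 4.92, E[P2] = 2.84

Work:
E[P1] = p·q·π₁(A,X) + p·(1-q)·π₁(A,Y) + (1-p)·q·π₁(B,X) + (1-p)·(1-q)·π₁(B,Y)
= 0.6·0.8·5 + 0.6·0.2·7 + 0.4·0.8·5 + 0.4·0.2·1
= 4.92

E[P2] = 2.84 (similar calculation)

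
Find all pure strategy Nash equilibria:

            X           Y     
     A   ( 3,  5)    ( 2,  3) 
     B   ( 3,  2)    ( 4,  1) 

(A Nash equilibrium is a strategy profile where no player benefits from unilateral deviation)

Nash equilibrium: (A, X), (B, X)

Work:
Best responses:
  P1 vs X: payoffs [3, 3] → best response A/B (payoff 3)
  P1 vs Y: payoffs [2, 4] → best response B (payoff 4)
  P2 vs A: payoffs [5, 3] → best response X (payoff 5)
  P2 vs B: payoffs [2, 1] → best response X (payoff 2)
Mutual best responses: (A,X), (B,X) → Nash equilibria.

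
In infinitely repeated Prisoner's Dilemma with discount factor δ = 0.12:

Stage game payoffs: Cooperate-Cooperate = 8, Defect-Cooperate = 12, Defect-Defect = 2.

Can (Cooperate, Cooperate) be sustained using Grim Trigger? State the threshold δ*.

δ* = 0.4; since δ = 0.12 < 0.4, cooperation cannot be sustained

Work:
For Grim Trigger:
Cooperate forever: 8/(1-δ)
Defect then punished: 12 + 2·δ/(1-δ)
Need: 8/(1-δ) ≥ 12 + 2·δ/(1-δ)
Solving: δ ≥ (T-R)/(T-P) = (12-8)/(12-2) = 0.4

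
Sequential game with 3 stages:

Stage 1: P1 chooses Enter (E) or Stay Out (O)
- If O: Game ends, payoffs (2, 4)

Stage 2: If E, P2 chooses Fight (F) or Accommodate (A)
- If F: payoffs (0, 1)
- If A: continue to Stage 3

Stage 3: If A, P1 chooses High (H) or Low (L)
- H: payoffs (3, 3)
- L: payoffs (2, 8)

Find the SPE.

SPE: (E, A, H); Outcome (3, 3)

Work:
Stage 3: P1 chooses H (3 vs 2)
Stage 2: P2: F->1, A->3 (anticipating H). Choose A
Stage 1: P1: O->2, E->3 (anticipating A, H). Choose E
SPE path: E -> A -> H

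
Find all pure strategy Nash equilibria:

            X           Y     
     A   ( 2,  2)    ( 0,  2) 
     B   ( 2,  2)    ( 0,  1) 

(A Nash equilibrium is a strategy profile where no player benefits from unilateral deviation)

Nash equilibrium: (A, X), (A, Y), (B, X)

Work:
Best responses:
  P1 vs X: payoffs [2, 2] → best response A/B (payoff 2)
  P1 vs Y: payoffs [0, 0] → best response A/B (payoff 0)
  P2 vs A: payoffs [2, 2] → best response X/Y (payoff 2)
  P2 vs B: payoffs [2, 1] → best response X (payoff 2)
Mutual best responses: (A,X), (A,Y), (B,X) → Nash equilibria.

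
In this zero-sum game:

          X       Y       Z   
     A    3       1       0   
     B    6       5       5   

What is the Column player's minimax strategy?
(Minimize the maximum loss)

Column should play Y or Z (all achieve the minimum), value = 5

Work:
Column player minimizes Row's maximum payoff:
Column X: max payoff to Row = 6
Column Y: max payoff to Row = 5
Column Z: max payoff to Row = 5
Minimum is 5, achieved by columns Y, Z (tied).
Each of Y or Z is a minimax strategy.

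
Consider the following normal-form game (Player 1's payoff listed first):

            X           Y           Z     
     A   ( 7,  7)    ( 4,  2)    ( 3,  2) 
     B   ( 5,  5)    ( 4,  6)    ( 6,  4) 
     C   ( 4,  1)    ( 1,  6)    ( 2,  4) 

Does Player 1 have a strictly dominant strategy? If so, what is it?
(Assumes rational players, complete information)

No strictly dominant strategy exists for Player 1

Work:
A strategy strictly dominates another if it gives a strictly higher payoff against every opponent action. Compare each pair of P1's strategies column-by-column:
  A vs B: [7 vs 5, 4 vs 4, 3 vs 6] → A does not strictly dominate B (column Y: 4 ≤ 4)
  A vs C: [7 vs 4, 4 vs 1, 3 vs 2] → A strictly dominates C
  B vs A: [5 vs 7, 4 vs 4, 6 vs 3] → B does not strictly dominate A (column X: 5 ≤ 7)
  B vs C: [5 vs 4, 4 vs 1, 6 vs 2] → B strictly dominates C
  C vs A: [4 vs 7, 1 vs 4, 2 vs 3] → C does not strictly dominate A (column X: 4 ≤ 7)
  C vs B: [4 vs 5, 1 vs 4, 2 vs 6] → C does not strictly dominate B (column X: 4 ≤ 5)
No single strategy strictly dominates all others → no strictly dominant strategy.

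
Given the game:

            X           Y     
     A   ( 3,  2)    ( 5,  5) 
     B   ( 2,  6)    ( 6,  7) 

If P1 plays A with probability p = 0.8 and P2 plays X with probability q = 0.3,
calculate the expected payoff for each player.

E[P1] = 4.48, E[P2] = 4.62

Work:
E[P1] = p·q·π₁(A,X) + p·(1-q)·π₁(A,Y) + (1-p)·q·π₁(B,X) + (1-p)·(1-q)·π₁(B,Y)
= 0.8·0.3·3 + 0.8·0.7·5 + 0.2·0.3·2 + 0.2·0.7·6
= 4.48

E[P2] = 4.62 (similar calculation)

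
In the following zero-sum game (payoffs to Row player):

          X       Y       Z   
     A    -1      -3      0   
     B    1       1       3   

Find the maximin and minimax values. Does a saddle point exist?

Maximin = 1, Minimax = 1, Saddle: True

Work:
Row minimums: [-3, 1] → maximin = 1
Column maximums: [1, 1, 3] → minimax = 1
Saddle point exists! Game value = 1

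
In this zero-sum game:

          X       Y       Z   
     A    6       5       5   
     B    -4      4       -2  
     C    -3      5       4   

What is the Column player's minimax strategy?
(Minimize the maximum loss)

Column should play Y or Z (all achieve the minimum), value = 5

Work:
Column player minimizes Row's maximum payoff:
Column X: max payoff to Row = 6
Column Y: max payoff to Row = 5
Column Z: max payoff to Row = 5
Minimum is 5, achieved by columns Y, Z (tied).
Each of Y or Z is a minimax strategy.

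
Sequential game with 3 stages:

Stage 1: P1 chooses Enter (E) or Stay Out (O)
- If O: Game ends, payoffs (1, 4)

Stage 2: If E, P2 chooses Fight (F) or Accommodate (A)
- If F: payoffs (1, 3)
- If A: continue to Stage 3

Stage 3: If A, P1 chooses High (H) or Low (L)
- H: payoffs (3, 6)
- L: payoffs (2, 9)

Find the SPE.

SPE: (E, A, H); Outcome (3, 6)

Work:
Stage 3: P1 chooses H (3 vs 2)
Stage 2: P2: F->3, A->6 (anticipating H). Choose A
Stage 1: P1: O->1, E->3 (anticipating A, H). Choose E
SPE path: E -> A -> H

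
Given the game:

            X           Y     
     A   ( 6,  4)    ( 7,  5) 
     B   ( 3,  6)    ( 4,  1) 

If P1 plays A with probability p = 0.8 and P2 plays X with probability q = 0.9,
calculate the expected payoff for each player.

E[P1] = 5.5, E[P2] = 4.38

Work:
E[P1] = p·q·π₁(A,X) + p·(1-q)·π₁(A,Y) + (1-p)·q·π₁(B,X) + (1-p)·(1-q)·π₁(B,Y)
= 0.8·0.9·6 + 0.8·0.1·7 + 0.2·0.9·3 + 0.2·0.1·4
= 5.5

E[P2] = 4.38 (similar calculation)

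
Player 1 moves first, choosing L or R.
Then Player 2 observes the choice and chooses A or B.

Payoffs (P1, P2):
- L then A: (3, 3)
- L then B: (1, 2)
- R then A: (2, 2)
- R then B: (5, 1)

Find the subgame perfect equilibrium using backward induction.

P1 plays L, P2 plays A after L and A after R; Payoff (3, 3)

Work:
Backward induction:
After L: P2 chooses A → P1 gets 3
After R: P2 chooses A → P1 gets 2
P1 chooses L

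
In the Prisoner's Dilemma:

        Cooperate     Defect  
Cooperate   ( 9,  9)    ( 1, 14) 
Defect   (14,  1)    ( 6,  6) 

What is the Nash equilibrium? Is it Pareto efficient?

(Defect, Defect) is NE; not Pareto efficient

Work:
Defect dominates Cooperate for both players:
If P2 cooperates: Defect (14) > Cooperate (9)
If P2 defects: Defect (6) > Cooperate (1)
NE: (Defect, Defect) with payoff (6, 6)
But (Cooperate, Cooperate) = (9, 9) Pareto dominates (6, 6)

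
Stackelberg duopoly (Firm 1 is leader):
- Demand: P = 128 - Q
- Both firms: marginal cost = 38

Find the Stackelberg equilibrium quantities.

q₁* (leader) = 45.0, q₂* (follower) = 22.5

Work:
Follower's reaction: q₂ = (a - c - q₁)/2
Leader substitutes: π₁ = q₁·(a - q₁ - (a-c-q₁)/2 - c)
FOC: q₁* = (128 - 38)/2 = 45.00
Then: q₂* = (128 - 38 - 45.0)/2 = 22.50
Leader has first-mover advantage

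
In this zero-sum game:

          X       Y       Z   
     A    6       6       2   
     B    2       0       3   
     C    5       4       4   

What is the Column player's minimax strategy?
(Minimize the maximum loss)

Column should play Z, value = 4

Work:
Column player minimizes Row's maximum payoff:
Column X: max payoff to Row = 6
Column Y: max payoff to Row = 6
Column Z: max payoff to Row = 4
Minimum is 4, achieved by column Z.
Minimax strategy: Z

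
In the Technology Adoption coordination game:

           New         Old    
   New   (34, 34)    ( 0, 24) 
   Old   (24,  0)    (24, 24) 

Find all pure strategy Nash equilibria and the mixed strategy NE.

Pure NE: (New, New) and (Old, Old); Mixed NE: p = 0.7059, q = 0.7059

Work:
Check pure NE:
(New, New): (34, 34) - no unilateral deviation beneficial
(Old, Old): (24, 24) - no unilateral deviation beneficial
Mixed NE: P1 plays New with p = 0.7059, P2 plays New with q = 0.7059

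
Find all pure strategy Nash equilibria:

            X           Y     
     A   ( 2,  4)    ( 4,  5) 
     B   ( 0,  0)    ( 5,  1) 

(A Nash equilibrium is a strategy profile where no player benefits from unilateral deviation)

Nash equilibrium: (B, Y)

Work:
Best responses:
  P1 vs X: payoffs [2, 0] → best response A (payoff 2)
  P1 vs Y: payoffs [4, 5] → best response B (payoff 5)
  P2 vs A: payoffs [4, 5] → best response Y (payoff 5)
  P2 vs B: payoffs [0, 1] → best response Y (payoff 1)
Mutual best responses: (B,Y) → Nash equilibria.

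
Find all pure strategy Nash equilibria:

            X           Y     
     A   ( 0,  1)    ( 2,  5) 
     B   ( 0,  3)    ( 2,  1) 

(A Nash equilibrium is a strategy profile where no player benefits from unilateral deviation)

Nash equilibrium: (A, Y), (B, X)

Work:
Best responses:
  P1 vs X: payoffs [0, 0] → best response A/B (payoff 0)
  P1 vs Y: payoffs [2, 2] → best response A/B (payoff 2)
  P2 vs A: payoffs [1, 5] → best response Y (payoff 5)
  P2 vs B: payoffs [3, 1] → best response X (payoff 3)
Mutual best responses: (A,Y), (B,X) → Nash equilibria.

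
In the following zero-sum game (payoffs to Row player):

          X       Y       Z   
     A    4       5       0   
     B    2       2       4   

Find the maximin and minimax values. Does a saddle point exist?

Maximin = 2, Minimax = 4, Saddle: False

Work:
Row minimums: [0, 2] → maximin = 2
Column maximums: [4, 5, 4] → minimax = 4
No saddle point (maximin ≠ minimax). Mixed strategy needed.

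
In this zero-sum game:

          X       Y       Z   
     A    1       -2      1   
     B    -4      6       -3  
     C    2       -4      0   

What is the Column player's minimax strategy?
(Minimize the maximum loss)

Column should play Z, value = 1

Work:
Column player minimizes Row's maximum payoff:
Column X: max payoff to Row = 2
Column Y: max payoff to Row = 6
Column Z: max payoff to Row = 1
Minimum is 1, achieved by column Z.
Minimax strategy: Z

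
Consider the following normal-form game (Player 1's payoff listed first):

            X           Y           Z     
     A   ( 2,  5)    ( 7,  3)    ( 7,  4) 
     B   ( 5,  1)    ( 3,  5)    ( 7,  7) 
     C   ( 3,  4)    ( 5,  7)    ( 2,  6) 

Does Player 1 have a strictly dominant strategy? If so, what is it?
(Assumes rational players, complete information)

No strictly dominant strategy exists for Player 1

Work:
A strategy strictly dominates another if it gives a strictly higher payoff against every opponent action. Compare each pair of P1's strategies column-by-column:
  A vs B: [2 vs 5, 7 vs 3, 7 vs 7] → A does not strictly dominate B (column X: 2 ≤ 5)
  A vs C: [2 vs 3, 7 vs 5, 7 vs 2] → A does not strictly dominate C (column X: 2 ≤ 3)
  B vs A: [5 vs 2, 3 vs 7, 7 vs 7] → B does not strictly dominate A (column Y: 3 ≤ 7)
  B vs C: [5 vs 3, 3 vs 5, 7 vs 2] → B does not strictly dominate C (column Y: 3 ≤ 5)
  C vs A: [3 vs 2, 5 vs 7, 2 vs 7] → C does not strictly dominate A (column Y: 5 ≤ 7)
  C vs B: [3 vs 5, 5 vs 3, 2 vs 7] → C does not strictly dominate B (column X: 3 ≤ 5)
No single strategy strictly dominates all others → no strictly dominant strategy.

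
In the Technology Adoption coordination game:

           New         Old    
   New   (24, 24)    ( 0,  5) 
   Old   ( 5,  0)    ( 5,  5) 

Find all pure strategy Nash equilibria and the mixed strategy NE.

Pure NE: (New, New) and (Old, Old); Mixed NE: p = 0.2083, q = 0.2083

Work:
Check pure NE:
(New, New): (24, 24) - no unilateral deviation beneficial
(Old, Old): (5, 5) - no unilateral deviation beneficial
Mixed NE: P1 plays New with p = 0.2083, P2 plays New with q = 0.2083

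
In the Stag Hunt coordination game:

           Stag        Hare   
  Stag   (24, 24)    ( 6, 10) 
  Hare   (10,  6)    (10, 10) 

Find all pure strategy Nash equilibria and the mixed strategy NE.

Pure NE: (Stag, Stag) and (Hare, Hare); Mixed NE: p = 0.2222, q = 0.2222

Work:
Check pure NE:
(Stag, Stag): (24, 24) - no unilateral deviation beneficial
(Hare, Hare): (10, 10) - no unilateral deviation beneficial
Mixed NE: P1 plays Stag with p = 0.2222, P2 plays Stag with q = 0.2222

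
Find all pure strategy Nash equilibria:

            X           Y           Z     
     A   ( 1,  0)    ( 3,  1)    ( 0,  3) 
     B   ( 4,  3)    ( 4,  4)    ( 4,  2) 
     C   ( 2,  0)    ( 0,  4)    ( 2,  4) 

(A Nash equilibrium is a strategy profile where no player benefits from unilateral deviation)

Nash equilibrium: (B, Y)

Work:
Best responses:
  P1 vs X: payoffs [1, 4, 2] → best response B (payoff 4)
  P1 vs Y: payoffs [3, 4, 0] → best response B (payoff 4)
  P1 vs Z: payoffs [0, 4, 2] → best response B (payoff 4)
  P2 vs A: payoffs [0, 1, 3] → best response Z (payoff 3)
  P2 vs B: payoffs [3, 4, 2] → best response Y (payoff 4)
  P2 vs C: payoffs [0, 4, 4] → best response Y/Z (payoff 4)
Mutual best responses: (B,Y) → Nash equilibria.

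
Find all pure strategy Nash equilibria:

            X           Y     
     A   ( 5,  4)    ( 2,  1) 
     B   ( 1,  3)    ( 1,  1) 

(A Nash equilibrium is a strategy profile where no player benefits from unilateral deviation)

Nash equilibrium: (A, X)

Work:
Best responses:
  P1 vs X: payoffs [5, 1] → best response A (payoff 5)
  P1 vs Y: payoffs [2, 1] → best response A (payoff 2)
  P2 vs A: payoffs [4, 1] → best response X (payoff 4)
  P2 vs B: payoffs [3, 1] → best response X (payoff 3)
Mutual best responses: (A,X) → Nash equilibria.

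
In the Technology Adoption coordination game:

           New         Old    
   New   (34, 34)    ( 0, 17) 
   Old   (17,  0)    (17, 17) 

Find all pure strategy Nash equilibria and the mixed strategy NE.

Pure NE: (New, New) and (Old, Old); Mixed NE: p = 0.5, q = 0.5

Work:
Check pure NE:
(New, New): (34, 34) - no unilateral deviation beneficial
(Old, Old): (17, 17) - no unilateral deviation beneficial
Mixed NE: P1 plays New with p = 0.5, P2 plays New with q = 0.5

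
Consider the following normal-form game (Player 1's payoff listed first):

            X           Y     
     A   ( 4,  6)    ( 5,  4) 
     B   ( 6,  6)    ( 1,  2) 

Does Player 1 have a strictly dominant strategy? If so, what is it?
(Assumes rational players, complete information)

No strictly dominant strategy exists for Player 1

Work:
A strategy strictly dominates another if it gives a strictly higher payoff against every opponent action. Compare each pair of P1's strategies column-by-column:
  A vs B: [4 vs 6, 5 vs 1] → A does not strictly dominate B (column X: 4 ≤ 6)
  B vs A: [6 vs 4, 1 vs 5] → B does not strictly dominate A (column Y: 1 ≤ 5)
No single strategy strictly dominates all others → no strictly dominant strategy.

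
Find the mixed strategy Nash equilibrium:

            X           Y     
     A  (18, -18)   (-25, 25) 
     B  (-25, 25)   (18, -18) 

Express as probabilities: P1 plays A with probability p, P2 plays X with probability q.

p = 0.5, q = 0.5

Work:
Find probabilities that make opponent indifferent:
P2 chooses q to make P1 indifferent between A and B
P1 chooses p to make P2 indifferent between X and Y
Mixed NE: P1 plays (A: 0.5, B: 0.5), P2 plays (X: 0.5, Y: 0.5)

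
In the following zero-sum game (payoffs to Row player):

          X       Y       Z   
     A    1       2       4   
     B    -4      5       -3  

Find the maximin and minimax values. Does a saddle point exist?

Maximin = 1, Minimax = 1, Saddle: True

Work:
Row minimums: [1, -4] → maximin = 1
Column maximums: [1, 5, 4] → minimax = 1
Saddle point exists! Game value = 1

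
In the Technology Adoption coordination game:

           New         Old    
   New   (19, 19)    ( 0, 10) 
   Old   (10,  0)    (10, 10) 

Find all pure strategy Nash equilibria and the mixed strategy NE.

Pure NE: (New, New) and (Old, Old); Mixed NE: p = 0.5263, q = 0.5263

Work:
Check pure NE:
(New, New): (19, 19) - no unilateral deviation beneficial
(Old, Old): (10, 10) - no unilateral deviation beneficial
Mixed NE: P1 plays New with p = 0.5263, P2 plays New with q = 0.5263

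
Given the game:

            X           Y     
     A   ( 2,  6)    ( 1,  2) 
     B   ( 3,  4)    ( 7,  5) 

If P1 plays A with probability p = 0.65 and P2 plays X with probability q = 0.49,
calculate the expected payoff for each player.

E[P1] = 2.7325, E[P2] = 4.1525

Work:
E[P1] = p·q·π₁(A,X) + p·(1-q)·π₁(A,Y) + (1-p)·q·π₁(B,X) + (1-p)·(1-q)·π₁(B,Y)
= 0.65·0.49·2 + 0.65·0.51·1 + 0.35·0.49·3 + 0.35·0.51·7
= 2.7325

E[P2] = 4.1525 (similar calculation)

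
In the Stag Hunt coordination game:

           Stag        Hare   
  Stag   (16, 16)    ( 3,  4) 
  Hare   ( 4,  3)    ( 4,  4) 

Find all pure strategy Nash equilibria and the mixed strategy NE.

Pure NE: (Stag, Stag) and (Hare, Hare); Mixed NE: p = 0.0769, q = 0.0769

Work:
Check pure NE:
(Stag, Stag): (16, 16) - no unilateral deviation beneficial
(Hare, Hare): (4, 4) - no unilateral deviation beneficial
Mixed NE: P1 plays Stag with p = 0.0769, P2 plays Stag with q = 0.0769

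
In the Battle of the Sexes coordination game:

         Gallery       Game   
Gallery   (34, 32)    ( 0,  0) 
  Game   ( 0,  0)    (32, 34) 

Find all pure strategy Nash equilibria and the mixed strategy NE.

Pure NE: (Gallery, Gallery) and (Game, Game); Mixed NE: p = 0.5152, q = 0.4848

Work:
Check pure NE:
(Gallery, Gallery): (34, 32) - no unilateral deviation beneficial
(Game, Game): (32, 34) - no unilateral deviation beneficial
Mixed NE: P1 plays Gallery with p = 0.5152, P2 plays Gallery with q = 0.4848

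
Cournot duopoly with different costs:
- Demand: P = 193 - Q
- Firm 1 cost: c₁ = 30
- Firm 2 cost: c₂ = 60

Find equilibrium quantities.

q₁* = 64.33, q₂* = 34.33

Work:
Reaction: q₁ = (193 - 30 - q₂)/2
Reaction: q₂ = (193 - 60 - q₁)/2
Solve simultaneously:
q₁* = (193 - 2×30 + 60)/3 = 64.33
q₂* = (193 - 2×60 + 30)/3 = 34.33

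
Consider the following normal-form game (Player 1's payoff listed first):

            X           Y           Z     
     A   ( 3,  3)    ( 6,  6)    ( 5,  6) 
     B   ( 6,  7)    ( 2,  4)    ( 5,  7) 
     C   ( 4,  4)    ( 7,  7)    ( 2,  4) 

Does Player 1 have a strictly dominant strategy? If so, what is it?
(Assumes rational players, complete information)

No strictly dominant strategy exists for Player 1

Work:
A strategy strictly dominates another if it gives a strictly higher payoff against every opponent action. Compare each pair of P1's strategies column-by-column:
  A vs B: [3 vs 6, 6 vs 2, 5 vs 5] → A does not strictly dominate B (column X: 3 ≤ 6)
  A vs C: [3 vs 4, 6 vs 7, 5 vs 2] → A does not strictly dominate C (column X: 3 ≤ 4)
  B vs A: [6 vs 3, 2 vs 6, 5 vs 5] → B does not strictly dominate A (column Y: 2 ≤ 6)
  B vs C: [6 vs 4, 2 vs 7, 5 vs 2] → B does not strictly dominate C (column Y: 2 ≤ 7)
  C vs A: [4 vs 3, 7 vs 6, 2 vs 5] → C does not strictly dominate A (column Z: 2 ≤ 5)
  C vs B: [4 vs 6, 7 vs 2, 2 vs 5] → C does not strictly dominate B (column X: 4 ≤ 6)
No single strategy strictly dominates all others → no strictly dominant strategy.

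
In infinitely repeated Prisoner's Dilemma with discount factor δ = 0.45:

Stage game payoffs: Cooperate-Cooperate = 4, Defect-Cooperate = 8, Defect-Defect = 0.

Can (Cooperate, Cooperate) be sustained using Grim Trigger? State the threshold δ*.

δ* = 0.5; since δ = 0.45 < 0.5, cooperation cannot be sustained

Work:
For Grim Trigger:
Cooperate forever: 4/(1-δ)
Defect then punished: 8 + 0·δ/(1-δ)
Need: 4/(1-δ) ≥ 8 + 0·δ/(1-δ)
Solving: δ ≥ (T-R)/(T-P) = (8-4)/(8-0) = 0.5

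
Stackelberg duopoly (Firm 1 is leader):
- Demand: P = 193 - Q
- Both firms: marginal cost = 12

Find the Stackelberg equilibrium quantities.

q₁* (leader) = 90.5, q₂* (follower) = 45.25

Work:
Follower's reaction: q₂ = (a - c - q₁)/2
Leader substitutes: π₁ = q₁·(a - q₁ - (a-c-q₁)/2 - c)
FOC: q₁* = (193 - 12)/2 = 90.50
Then: q₂* = (193 - 12 - 90.5)/2 = 45.25
Leader has first-mover advantage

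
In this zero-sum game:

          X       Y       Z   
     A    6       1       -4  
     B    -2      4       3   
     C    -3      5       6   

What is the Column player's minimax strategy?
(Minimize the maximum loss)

Column should play Y, value = 5

Work:
Column player minimizes Row's maximum payoff:
Column X: max payoff to Row = 6
Column Y: max payoff to Row = 5
Column Z: max payoff to Row = 6
Minimum is 5, achieved by column Y.
Minimax strategy: Y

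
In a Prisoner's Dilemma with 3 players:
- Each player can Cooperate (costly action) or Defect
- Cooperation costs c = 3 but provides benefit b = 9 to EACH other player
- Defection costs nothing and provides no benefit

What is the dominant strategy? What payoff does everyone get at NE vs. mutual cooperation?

Dominant: Defect; NE payoff = 0; Coop payoff = 15

Work:
Defect dominates (saves cost c = 3, benefit to others is external)
NE: All defect → everyone gets 0
If all cooperate: each receives (2)×9 - 3 = 15
Social dilemma: 15 > 0 but NE gives 0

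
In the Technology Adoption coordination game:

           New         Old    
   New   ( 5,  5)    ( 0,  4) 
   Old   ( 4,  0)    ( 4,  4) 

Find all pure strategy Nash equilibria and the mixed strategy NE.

Pure NE: (New, New) and (Old, Old); Mixed NE: p = 0.8, q = 0.8

Work:
Check pure NE:
(New, New): (5, 5) - no unilateral deviation beneficial
(Old, Old): (4, 4) - no unilateral deviation beneficial
Mixed NE: P1 plays New with p = 0.8, P2 plays New with q = 0.8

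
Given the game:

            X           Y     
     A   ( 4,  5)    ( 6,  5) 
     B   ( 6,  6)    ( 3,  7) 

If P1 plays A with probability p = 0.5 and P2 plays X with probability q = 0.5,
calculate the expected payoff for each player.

E[P1] = 4.75, E[P2] = 5.75

Work:
E[P1] = p·q·π₁(A,X) + p·(1-q)·π₁(A,Y) + (1-p)·q·π₁(B,X) + (1-p)·(1-q)·π₁(B,Y)
= 0.5·0.5·4 + 0.5·0.5·6 + 0.5·0.5·6 + 0.5·0.5·3
= 4.75

E[P2] = 5.75 (similar calculation)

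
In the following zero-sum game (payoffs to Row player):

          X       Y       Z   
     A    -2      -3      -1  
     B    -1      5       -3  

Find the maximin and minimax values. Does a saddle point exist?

Maximin = -3, Minimax = -1, Saddle: False

Work:
Row minimums: [-3, -3] → maximin = -3
Column maximums: [-1, 5, -1] → minimax = -1
No saddle point (maximin ≠ minimax). Mixed strategy needed.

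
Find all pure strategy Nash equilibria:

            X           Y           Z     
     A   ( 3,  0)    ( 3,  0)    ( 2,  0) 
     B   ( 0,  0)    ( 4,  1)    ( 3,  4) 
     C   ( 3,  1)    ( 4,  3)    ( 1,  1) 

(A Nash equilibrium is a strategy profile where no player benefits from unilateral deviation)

Nash equilibrium: (A, X), (B, Z), (C, Y)

Work:
Best responses:
  P1 vs X: payoffs [3, 0, 3] → best response A/C (payoff 3)
  P1 vs Y: payoffs [3, 4, 4] → best response B/C (payoff 4)
  P1 vs Z: payoffs [2, 3, 1] → best response B (payoff 3)
  P2 vs A: payoffs [0, 0, 0] → best response X/Y/Z (payoff 0)
  P2 vs B: payoffs [0, 1, 4] → best response Z (payoff 4)
  P2 vs C: payoffs [1, 3, 1] → best response Y (payoff 3)
Mutual best responses: (A,X), (B,Z), (C,Y) → Nash equilibria.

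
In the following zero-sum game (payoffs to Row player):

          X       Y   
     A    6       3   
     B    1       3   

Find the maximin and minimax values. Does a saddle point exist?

Maximin = 3, Minimax = 3, Saddle: True

Work:
Row minimums: [3, 1] → maximin = 3
Column maximums: [6, 3] → minimax = 3
Saddle point exists! Game value = 3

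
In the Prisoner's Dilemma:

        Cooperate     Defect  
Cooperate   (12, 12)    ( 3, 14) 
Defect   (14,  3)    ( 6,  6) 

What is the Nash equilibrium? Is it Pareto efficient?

(Defect, Defect) is NE; not Pareto efficient

Work:
Defect dominates Cooperate for both players:
If P2 cooperates: Defect (14) > Cooperate (12)
If P2 defects: Defect (6) > Cooperate (3)
NE: (Defect, Defect) with payoff (6, 6)
But (Cooperate, Cooperate) = (12, 12) Pareto dominates (6, 6)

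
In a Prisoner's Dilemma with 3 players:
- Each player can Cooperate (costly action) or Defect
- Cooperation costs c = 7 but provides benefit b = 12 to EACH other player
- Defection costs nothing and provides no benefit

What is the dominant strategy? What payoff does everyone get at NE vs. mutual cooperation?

Dominant: Defect; NE payoff = 0; Coop payoff = 17

Work:
Defect dominates (saves cost c = 7, benefit to others is external)
NE: All defect → everyone gets 0
If all cooperate: each receives (2)×12 - 7 = 17
Social dilemma: 17 > 0 but NE gives 0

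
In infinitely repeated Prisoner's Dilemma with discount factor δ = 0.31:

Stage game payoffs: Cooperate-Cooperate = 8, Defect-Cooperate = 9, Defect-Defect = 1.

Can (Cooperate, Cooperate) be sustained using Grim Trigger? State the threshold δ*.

δ* = 0.125; since δ = 0.31 ≥ 0.125, cooperation can be sustained

Work:
For Grim Trigger:
Cooperate forever: 8/(1-δ)
Defect then punished: 9 + 1·δ/(1-δ)
Need: 8/(1-δ) ≥ 9 + 1·δ/(1-δ)
Solving: δ ≥ (T-R)/(T-P) = (9-8)/(9-1) = 0.125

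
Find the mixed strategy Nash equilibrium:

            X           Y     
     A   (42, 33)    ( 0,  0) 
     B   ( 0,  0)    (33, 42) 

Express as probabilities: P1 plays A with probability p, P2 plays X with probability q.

p = 0.56, q = 0.44

Work:
Find probabilities that make opponent indifferent:
P2 chooses q to make P1 indifferent between A and B
P1 chooses p to make P2 indifferent between X and Y
Mixed NE: P1 plays (A: 0.56, B: 0.44), P2 plays (X: 0.44, Y: 0.56)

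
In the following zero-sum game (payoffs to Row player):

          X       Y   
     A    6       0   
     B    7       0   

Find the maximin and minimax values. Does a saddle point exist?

Maximin = 0, Minimax = 0, Saddle: True

Work:
Row minimums: [0, 0] → maximin = 0
Column maximums: [7, 0] → minimax = 0
Saddle point exists! Game value = 0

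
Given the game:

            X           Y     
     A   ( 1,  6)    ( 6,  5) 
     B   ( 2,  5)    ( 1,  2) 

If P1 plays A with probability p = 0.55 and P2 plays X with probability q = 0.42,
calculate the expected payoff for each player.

E[P1] = 2.784, E[P2] = 4.448

Work:
E[P1] = p·q·π₁(A,X) + p·(1-q)·π₁(A,Y) + (1-p)·q·π₁(B,X) + (1-p)·(1-q)·π₁(B,Y)
= 0.55·0.42·1 + 0.55·0.58·6 + 0.45·0.42·2 + 0.45·0.58·1
= 2.784

E[P2] = 4.448 (similar calculation)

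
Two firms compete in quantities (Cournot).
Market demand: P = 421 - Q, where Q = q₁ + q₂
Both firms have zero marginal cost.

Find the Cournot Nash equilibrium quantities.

q₁* = q₂* = 140.33; P* = 140.33

Work:
Profit: π_i = P·q_i = (a - q_i - q_j)·q_i
FOC: ∂π_i/∂q_i = a - 2q_i - q_j = 0
Reaction function: q_i = (421 - q_j)/2
Symmetry: q* = 421/3 = 140.33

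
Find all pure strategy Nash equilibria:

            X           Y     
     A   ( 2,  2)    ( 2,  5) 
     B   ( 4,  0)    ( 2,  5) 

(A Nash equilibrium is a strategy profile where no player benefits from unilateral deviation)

Nash equilibrium: (A, Y), (B, Y)

Work:
Best responses:
  P1 vs X: payoffs [2, 4] → best response B (payoff 4)
  P1 vs Y: payoffs [2, 2] → best response A/B (payoff 2)
  P2 vs A: payoffs [2, 5] → best response Y (payoff 5)
  P2 vs B: payoffs [0, 5] → best response Y (payoff 5)
Mutual best responses: (A,Y), (B,Y) → Nash equilibria.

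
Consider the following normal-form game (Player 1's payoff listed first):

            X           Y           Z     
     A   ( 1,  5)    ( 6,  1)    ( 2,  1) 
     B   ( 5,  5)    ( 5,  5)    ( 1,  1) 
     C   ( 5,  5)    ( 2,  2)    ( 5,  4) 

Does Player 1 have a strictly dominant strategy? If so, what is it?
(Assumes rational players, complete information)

No strictly dominant strategy exists for Player 1

Work:
A strategy strictly dominates another if it gives a strictly higher payoff against every opponent action. Compare each pair of P1's strategies column-by-column:
  A vs B: [1 vs 5, 6 vs 5, 2 vs 1] → A does not strictly dominate B (column X: 1 ≤ 5)
  A vs C: [1 vs 5, 6 vs 2, 2 vs 5] → A does not strictly dominate C (column X: 1 ≤ 5)
  B vs A: [5 vs 1, 5 vs 6, 1 vs 2] → B does not strictly dominate A (column Y: 5 ≤ 6)
  B vs C: [5 vs 5, 5 vs 2, 1 vs 5] → B does not strictly dominate C (column X: 5 ≤ 5)
  C vs A: [5 vs 1, 2 vs 6, 5 vs 2] → C does not strictly dominate A (column Y: 2 ≤ 6)
  C vs B: [5 vs 5, 2 vs 5, 5 vs 1] → C does not strictly dominate B (column X: 5 ≤ 5)
No single strategy strictly dominates all others → no strictly dominant strategy.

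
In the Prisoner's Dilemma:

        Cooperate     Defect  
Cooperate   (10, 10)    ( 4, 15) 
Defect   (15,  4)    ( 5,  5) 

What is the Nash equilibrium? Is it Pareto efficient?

(Defect, Defect) is NE; not Pareto efficient

Work:
Defect dominates Cooperate for both players:
If P2 cooperates: Defect (15) > Cooperate (10)
If P2 defects: Defect (5) > Cooperate (4)
NE: (Defect, Defect) with payoff (5, 5)
But (Cooperate, Cooperate) = (10, 10) Pareto dominates (5, 5)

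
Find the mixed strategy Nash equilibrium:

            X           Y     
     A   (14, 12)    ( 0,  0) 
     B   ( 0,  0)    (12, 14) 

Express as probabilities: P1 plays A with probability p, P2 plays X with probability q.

p = 0.5385, q = 0.4615

Work:
Find probabilities that make opponent indifferent:
P2 chooses q to make P1 indifferent between A and B
P1 chooses p to make P2 indifferent between X and Y
Mixed NE: P1 plays (A: 0.5385, B: 0.4615), P2 plays (X: 0.4615, Y: 0.5385)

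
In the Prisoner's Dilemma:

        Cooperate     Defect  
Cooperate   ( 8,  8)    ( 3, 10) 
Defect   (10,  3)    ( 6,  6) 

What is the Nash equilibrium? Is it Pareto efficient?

(Defect, Defect) is NE; not Pareto efficient

Work:
Defect dominates Cooperate for both players:
If P2 cooperates: Defect (10) > Cooperate (8)
If P2 defects: Defect (6) > Cooperate (3)
NE: (Defect, Defect) with payoff (6, 6)
But (Cooperate, Cooperate) = (8, 8) Pareto dominates (6, 6)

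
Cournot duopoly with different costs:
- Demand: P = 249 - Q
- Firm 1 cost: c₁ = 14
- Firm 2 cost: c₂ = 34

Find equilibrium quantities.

q₁* = 85.0, q₂* = 65.0

Work:
Reaction: q₁ = (249 - 14 - q₂)/2
Reaction: q₂ = (249 - 34 - q₁)/2
Solve simultaneously:
q₁* = (249 - 2×14 + 34)/3 = 85.0
q₂* = (249 - 2×34 + 14)/3 = 65.0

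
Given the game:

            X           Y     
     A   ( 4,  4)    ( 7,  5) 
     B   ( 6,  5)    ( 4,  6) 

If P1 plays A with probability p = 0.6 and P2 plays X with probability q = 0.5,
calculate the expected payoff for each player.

E[P1] = 5.3, E[P2] = 4.9

Work:
E[P1] = p·q·π₁(A,X) + p·(1-q)·π₁(A,Y) + (1-p)·q·π₁(B,X) + (1-p)·(1-q)·π₁(B,Y)
= 0.6·0.5·4 + 0.6·0.5·7 + 0.4·0.5·6 + 0.4·0.5·4
= 5.3

E[P2] = 4.9 (similar calculation)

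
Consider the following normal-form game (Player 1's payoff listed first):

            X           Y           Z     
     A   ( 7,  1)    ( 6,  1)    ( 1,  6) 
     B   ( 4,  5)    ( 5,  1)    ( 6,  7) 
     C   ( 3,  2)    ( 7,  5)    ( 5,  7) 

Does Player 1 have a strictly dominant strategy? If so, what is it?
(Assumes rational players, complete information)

No strictly dominant strategy exists for Player 1

Work:
A strategy strictly dominates another if it gives a strictly higher payoff against every opponent action. Compare each pair of P1's strategies column-by-column:
  A vs B: [7 vs 4, 6 vs 5, 1 vs 6] → A does not strictly dominate B (column Z: 1 ≤ 6)
  A vs C: [7 vs 3, 6 vs 7, 1 vs 5] → A does not strictly dominate C (column Y: 6 ≤ 7)
  B vs A: [4 vs 7, 5 vs 6, 6 vs 1] → B does not strictly dominate A (column X: 4 ≤ 7)
  B vs C: [4 vs 3, 5 vs 7, 6 vs 5] → B does not strictly dominate C (column Y: 5 ≤ 7)
  C vs A: [3 vs 7, 7 vs 6, 5 vs 1] → C does not strictly dominate A (column X: 3 ≤ 7)
  C vs B: [3 vs 4, 7 vs 5, 5 vs 6] → C does not strictly dominate B (column X: 3 ≤ 4)
No single strategy strictly dominates all others → no strictly dominant strategy.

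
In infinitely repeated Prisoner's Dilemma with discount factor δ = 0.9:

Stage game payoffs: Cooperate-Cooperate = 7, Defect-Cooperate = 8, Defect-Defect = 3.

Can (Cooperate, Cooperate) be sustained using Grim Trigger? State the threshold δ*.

δ* = 0.2; since δ = 0.9 ≥ 0.2, cooperation can be sustained

Work:
For Grim Trigger:
Cooperate forever: 7/(1-δ)
Defect then punished: 8 + 3·δ/(1-δ)
Need: 7/(1-δ) ≥ 8 + 3·δ/(1-δ)
Solving: δ ≥ (T-R)/(T-P) = (8-7)/(8-3) = 0.2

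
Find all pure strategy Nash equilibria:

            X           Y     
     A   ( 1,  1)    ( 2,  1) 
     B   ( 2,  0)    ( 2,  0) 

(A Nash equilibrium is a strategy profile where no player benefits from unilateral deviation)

Nash equilibrium: (A, Y), (B, X), (B, Y)

Work:
Best responses:
  P1 vs X: payoffs [1, 2] → best response B (payoff 2)
  P1 vs Y: payoffs [2, 2] → best response A/B (payoff 2)
  P2 vs A: payoffs [1, 1] → best response X/Y (payoff 1)
  P2 vs B: payoffs [0, 0] → best response X/Y (payoff 0)
Mutual best responses: (A,Y), (B,X), (B,Y) → Nash equilibria.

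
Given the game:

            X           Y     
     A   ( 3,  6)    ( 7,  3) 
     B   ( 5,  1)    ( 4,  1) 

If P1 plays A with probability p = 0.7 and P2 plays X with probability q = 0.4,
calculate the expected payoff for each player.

E[P1] = 5.1, E[P2] = 3.24

Work:
E[P1] = p·q·π₁(A,X) + p·(1-q)·π₁(A,Y) + (1-p)·q·π₁(B,X) + (1-p)·(1-q)·π₁(B,Y)
= 0.7·0.4·3 + 0.7·0.6·7 + 0.3·0.4·5 + 0.3·0.6·4
= 5.1

E[P2] = 3.24 (similar calculation)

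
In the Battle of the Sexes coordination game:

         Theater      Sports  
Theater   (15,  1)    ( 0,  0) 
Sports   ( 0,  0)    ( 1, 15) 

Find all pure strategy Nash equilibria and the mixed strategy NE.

Pure NE: (Theater, Theater) and (Sports, Sports); Mixed NE: p = 0.9375, q = 0.0625

Work:
Check pure NE:
(Theater, Theater): (15, 1) - no unilateral deviation beneficial
(Sports, Sports): (1, 15) - no unilateral deviation beneficial
Mixed NE: P1 plays Theater with p = 0.9375, P2 plays Theater with q = 0.0625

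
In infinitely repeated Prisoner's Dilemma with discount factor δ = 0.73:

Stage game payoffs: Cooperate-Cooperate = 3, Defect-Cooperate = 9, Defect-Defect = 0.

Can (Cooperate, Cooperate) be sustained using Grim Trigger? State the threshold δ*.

δ* = 0.6667; since δ = 0.73 ≥ 0.6667, cooperation can be sustained

Work:
For Grim Trigger:
Cooperate forever: 3/(1-δ)
Defect then punished: 9 + 0·δ/(1-δ)
Need: 3/(1-δ) ≥ 9 + 0·δ/(1-δ)
Solving: δ ≥ (T-R)/(T-P) = (9-3)/(9-0) = 0.6667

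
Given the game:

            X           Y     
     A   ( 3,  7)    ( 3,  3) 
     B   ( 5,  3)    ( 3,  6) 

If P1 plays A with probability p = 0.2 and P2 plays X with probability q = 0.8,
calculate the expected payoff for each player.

E[P1] = 4.28, E[P2] = 4.12

Work:
E[P1] = p·q·π₁(A,X) + p·(1-q)·π₁(A,Y) + (1-p)·q·π₁(B,X) + (1-p)·(1-q)·π₁(B,Y)
= 0.2·0.8·3 + 0.2·0.2·3 + 0.8·0.8·5 + 0.8·0.2·3
= 4.28

E[P2] = 4.12 (similar calculation)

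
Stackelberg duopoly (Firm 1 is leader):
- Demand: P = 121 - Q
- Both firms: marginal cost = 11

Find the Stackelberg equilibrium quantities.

q₁* (leader) = 55.0, q₂* (follower) = 27.5

Work:
Follower's reaction: q₂ = (a - c - q₁)/2
Leader substitutes: π₁ = q₁·(a - q₁ - (a-c-q₁)/2 - c)
FOC: q₁* = (121 - 11)/2 = 55.00
Then: q₂* = (121 - 11 - 55.0)/2 = 27.50
Leader has first-mover advantage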